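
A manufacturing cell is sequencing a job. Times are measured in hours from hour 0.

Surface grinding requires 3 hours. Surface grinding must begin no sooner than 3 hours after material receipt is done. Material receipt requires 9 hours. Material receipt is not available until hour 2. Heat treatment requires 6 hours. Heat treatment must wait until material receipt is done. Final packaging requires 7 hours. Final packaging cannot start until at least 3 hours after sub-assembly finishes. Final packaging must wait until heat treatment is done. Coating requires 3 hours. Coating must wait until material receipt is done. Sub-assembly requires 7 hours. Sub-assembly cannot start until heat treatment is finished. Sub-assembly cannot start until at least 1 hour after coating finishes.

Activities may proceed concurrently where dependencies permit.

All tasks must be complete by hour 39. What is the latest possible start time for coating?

18

Final packaging has no dependents, so it just needs to finish by hour 39. Starting by 39 − 7 = hour 32 achieves that.
Sub-assembly must finish before final packaging (must start by hour 32, minus 3-hour gap → hour 29). With a 7-hour duration, sub-assembly must start by 29 − 7 = hour 22.
Coating must finish before sub-assembly (must start by hour 22, minus 1-hour gap → hour 21). With a 3-hour duration, coating must start by 21 − 3 = hour 18.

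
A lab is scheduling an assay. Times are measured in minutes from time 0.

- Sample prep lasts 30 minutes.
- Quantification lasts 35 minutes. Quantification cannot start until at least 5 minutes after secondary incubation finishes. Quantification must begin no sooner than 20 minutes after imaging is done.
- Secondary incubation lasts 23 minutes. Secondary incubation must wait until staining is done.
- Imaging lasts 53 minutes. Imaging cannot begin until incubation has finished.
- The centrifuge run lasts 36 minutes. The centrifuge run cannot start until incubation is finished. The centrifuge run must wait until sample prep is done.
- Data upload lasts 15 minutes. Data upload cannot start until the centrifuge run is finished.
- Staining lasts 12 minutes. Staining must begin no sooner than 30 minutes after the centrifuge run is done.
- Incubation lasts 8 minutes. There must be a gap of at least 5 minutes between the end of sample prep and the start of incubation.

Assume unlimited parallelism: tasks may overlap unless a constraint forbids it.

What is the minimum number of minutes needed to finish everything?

184

Sample prep can start immediately at minute 0; it finishes at minute 30.
Incubation cannot begin until sample prep (finishes minute 30, plus 5-minute gap → minute 35). It runs from minute 35 to 35 + 8 = minute 43.
Imaging waits on incubation (finishes minute 43), so it starts at minute 43 and finishes at 43 + 53 = minute 96.
For the centrifuge run: incubation (finishes minute 43); sample prep (finishes minute 30). Taking the maximum gives a start of minute 43, and it finishes at 43 + 36 = minute 79.
Data upload waits on the centrifuge run (finishes minute 79), so it starts at minute 79 and finishes at 79 + 15 = minute 94.
Staining cannot begin until the centrifuge run (finishes minute 79, plus 30-minute gap → minute 109). It runs from minute 109 to 109 + 12 = minute 121.
Secondary incubation waits on staining (finishes minute 121), so it starts at minute 121 and finishes at 121 + 23 = minute 144.
For quantification: secondary incubation (finishes minute 144, plus 5-minute gap → minute 149); imaging (finishes minute 96, plus 20-minute gap → minute 116). Taking the maximum gives a start of minute 149, and it finishes at 149 + 35 = minute 184.
All tasks are finished once the last one completes. Finish times: Sample prep at 30, Incubation at 43, The centrifuge run at 79, Staining at 121, Secondary incubation at 144, Imaging at 96, Quantification at 184, Data upload at 94. The latest is minute 184.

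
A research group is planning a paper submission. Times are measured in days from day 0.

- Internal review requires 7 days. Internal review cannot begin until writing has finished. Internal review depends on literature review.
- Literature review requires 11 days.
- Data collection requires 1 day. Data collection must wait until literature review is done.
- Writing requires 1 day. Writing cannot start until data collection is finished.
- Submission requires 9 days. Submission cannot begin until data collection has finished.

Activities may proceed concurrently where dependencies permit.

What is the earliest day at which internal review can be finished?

20

Nothing blocks literature review, so it runs from day 0 to day 11.
After literature review (finishes day 11), data collection can start at day 11 and finishes at day 12.
Writing waits on data collection (finishes day 12), so it starts at day 12 and finishes at 12 + 1 = day 13.
Internal review cannot start until writing (finishes day 13); literature review (finishes day 11). The controlling bound is day 13, so internal review finishes at 13 + 7 = day 20.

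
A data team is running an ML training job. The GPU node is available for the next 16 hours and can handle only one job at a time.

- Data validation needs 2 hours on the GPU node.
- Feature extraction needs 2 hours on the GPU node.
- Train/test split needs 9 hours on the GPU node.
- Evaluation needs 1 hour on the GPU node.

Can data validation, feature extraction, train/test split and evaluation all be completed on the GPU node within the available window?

Running back to back, the jobs need 2 + 2 + 9 + 1 = 14 hours on the GPU node.
Since 14 ≤ 16, they fit within the window.

Yes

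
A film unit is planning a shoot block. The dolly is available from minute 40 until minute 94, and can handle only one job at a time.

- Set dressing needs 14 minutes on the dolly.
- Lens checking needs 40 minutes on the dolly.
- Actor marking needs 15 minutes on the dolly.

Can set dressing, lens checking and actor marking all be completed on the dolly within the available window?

The dolly window is 94 − 40 = 54 minutes.
Running back to back, the jobs need 14 + 40 + 15 = 69 minutes on the dolly.
Since 69 > 54, they cannot all fit.

No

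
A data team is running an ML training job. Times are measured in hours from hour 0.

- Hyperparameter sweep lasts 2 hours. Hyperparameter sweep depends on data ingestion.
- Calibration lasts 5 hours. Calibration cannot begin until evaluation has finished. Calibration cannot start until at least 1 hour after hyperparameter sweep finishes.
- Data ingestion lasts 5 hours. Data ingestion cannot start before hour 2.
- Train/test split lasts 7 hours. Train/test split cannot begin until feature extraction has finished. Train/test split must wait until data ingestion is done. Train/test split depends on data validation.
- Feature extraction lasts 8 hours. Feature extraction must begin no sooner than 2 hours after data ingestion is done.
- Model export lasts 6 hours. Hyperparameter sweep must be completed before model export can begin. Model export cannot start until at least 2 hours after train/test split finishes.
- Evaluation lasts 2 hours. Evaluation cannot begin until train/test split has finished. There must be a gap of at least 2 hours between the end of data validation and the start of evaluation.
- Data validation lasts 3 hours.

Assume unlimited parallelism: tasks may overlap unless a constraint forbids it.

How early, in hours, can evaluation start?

24

Data validation can start immediately at hour 0; it finishes at hour 3.
Data ingestion waits on its own release at hour 2, so it starts at hour 2 and finishes at 2 + 5 = hour 7.
After data ingestion (finishes hour 7, plus 2-hour gap → hour 9), feature extraction can start at hour 9 and finishes at hour 17.
For train/test split: feature extraction (finishes hour 17); data ingestion (finishes hour 7); data validation (finishes hour 3). Taking the maximum gives a start of hour 17, and it finishes at 17 + 7 = hour 24.
Evaluation waits on train/test split (finishes hour 24); data validation (finishes hour 3, plus 2-hour gap → hour 5). The latest of these is hour 24, which is the earliest evaluation can start.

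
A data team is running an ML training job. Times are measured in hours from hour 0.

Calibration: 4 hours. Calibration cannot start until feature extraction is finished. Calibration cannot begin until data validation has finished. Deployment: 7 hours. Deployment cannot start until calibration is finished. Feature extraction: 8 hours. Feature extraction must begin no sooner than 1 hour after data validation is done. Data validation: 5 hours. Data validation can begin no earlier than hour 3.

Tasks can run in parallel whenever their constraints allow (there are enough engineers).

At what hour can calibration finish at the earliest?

Data validation waits on its own release at hour 3, so it starts at hour 3 and finishes at 3 + 5 = hour 8.
Feature extraction cannot begin until data validation (finishes hour 8, plus 1-hour gap → hour 9). It runs from hour 9 to 9 + 8 = hour 17.
Calibration cannot start until feature extraction (finishes hour 17); data validation (finishes hour 8). The controlling bound is hour 17, so calibration finishes at 17 + 4 = hour 21.

21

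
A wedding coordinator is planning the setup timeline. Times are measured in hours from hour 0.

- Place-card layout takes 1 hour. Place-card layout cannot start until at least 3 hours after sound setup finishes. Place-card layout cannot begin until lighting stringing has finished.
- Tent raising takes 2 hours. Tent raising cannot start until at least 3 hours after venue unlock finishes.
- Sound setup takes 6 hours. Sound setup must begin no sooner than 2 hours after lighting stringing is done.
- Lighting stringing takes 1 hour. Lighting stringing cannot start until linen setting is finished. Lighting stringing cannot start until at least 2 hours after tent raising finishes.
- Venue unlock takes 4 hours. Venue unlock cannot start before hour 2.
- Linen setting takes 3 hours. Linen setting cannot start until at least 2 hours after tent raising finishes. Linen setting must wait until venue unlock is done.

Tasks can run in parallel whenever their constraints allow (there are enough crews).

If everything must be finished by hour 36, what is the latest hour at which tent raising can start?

Place-card layout must finish by hour 36; it takes 1 hour, so it must start by 36 − 1 = hour 35.
Since place-card layout (must start by hour 35, minus 3-hour gap → hour 32) depends on it, sound setup must finish by hour 32. Backing off its 6-hour duration gives a latest start of hour 26.
Lighting stringing must finish in time for sound setup (must start by hour 26, minus 2-hour gap → hour 24); place-card layout (must start by hour 35). The tightest is hour 24, so lighting stringing must start by 24 − 1 = hour 23.
Since lighting stringing (must start by hour 23) depends on it, linen setting must finish by hour 23. Backing off its 3-hour duration gives a latest start of hour 20.
Tent raising must finish in time for linen setting (must start by hour 20, minus 2-hour gap → hour 18); lighting stringing (must start by hour 23, minus 2-hour gap → hour 21). The tightest is hour 18, so tent raising must start by 18 − 2 = hour 16.

16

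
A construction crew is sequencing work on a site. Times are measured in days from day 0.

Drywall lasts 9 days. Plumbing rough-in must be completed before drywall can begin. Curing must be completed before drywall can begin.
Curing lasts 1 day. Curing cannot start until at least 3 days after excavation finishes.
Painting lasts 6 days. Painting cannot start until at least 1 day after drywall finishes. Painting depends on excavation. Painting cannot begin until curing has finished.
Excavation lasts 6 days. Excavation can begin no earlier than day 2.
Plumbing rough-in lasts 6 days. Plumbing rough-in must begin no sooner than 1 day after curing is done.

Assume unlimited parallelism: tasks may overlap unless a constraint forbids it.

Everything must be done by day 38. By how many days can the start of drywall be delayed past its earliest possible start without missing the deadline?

After its own release at day 2, excavation can start at day 2 and finishes at day 8.
Curing cannot begin until excavation (finishes day 8, plus 3-day gap → day 11). It runs from day 11 to 11 + 1 = day 12.
Plumbing rough-in cannot begin until curing (finishes day 12, plus 1-day gap → day 13). It runs from day 13 to 13 + 6 = day 19.
For drywall: plumbing rough-in (finishes day 19); curing (finishes day 12). Taking the maximum gives a start of day 19, and it finishes at 19 + 9 = day 28.

Working backward from the deadline:
Painting must finish by day 38; it takes 6 days, so it must start by 38 − 6 = day 32.
Drywall must finish before painting (must start by day 32, minus 1-day gap → day 31). With a 9-day duration, drywall must start by 31 − 9 = day 22.
So drywall can start as early as day 19 and as late as day 22, giving 22 − 19 = 3 days of slack.

3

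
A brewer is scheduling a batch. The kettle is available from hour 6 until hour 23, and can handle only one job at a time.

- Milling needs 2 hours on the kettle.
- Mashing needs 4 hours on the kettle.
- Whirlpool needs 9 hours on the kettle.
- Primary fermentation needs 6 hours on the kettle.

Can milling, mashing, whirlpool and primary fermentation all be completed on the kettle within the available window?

The kettle window is 23 − 6 = 17 hours.
Running back to back, the jobs need 2 + 4 + 9 + 6 = 21 hours on the kettle.
Since 21 > 17, they cannot all fit.

No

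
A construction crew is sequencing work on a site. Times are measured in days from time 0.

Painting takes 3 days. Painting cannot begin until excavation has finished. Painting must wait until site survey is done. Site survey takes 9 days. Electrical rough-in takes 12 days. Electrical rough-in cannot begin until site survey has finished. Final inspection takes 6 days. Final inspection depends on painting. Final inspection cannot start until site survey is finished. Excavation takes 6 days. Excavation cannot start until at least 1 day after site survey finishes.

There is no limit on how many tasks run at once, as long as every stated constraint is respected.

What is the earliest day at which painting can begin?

Site survey has no prerequisites, so it starts at day 0 and finishes at day 9.
Excavation cannot begin until site survey (finishes day 9, plus 1-day gap → day 10). It runs from day 10 to 10 + 6 = day 16.
Painting waits on excavation (finishes day 16); site survey (finishes day 9). The latest of these is day 16, which is the earliest painting can start.

16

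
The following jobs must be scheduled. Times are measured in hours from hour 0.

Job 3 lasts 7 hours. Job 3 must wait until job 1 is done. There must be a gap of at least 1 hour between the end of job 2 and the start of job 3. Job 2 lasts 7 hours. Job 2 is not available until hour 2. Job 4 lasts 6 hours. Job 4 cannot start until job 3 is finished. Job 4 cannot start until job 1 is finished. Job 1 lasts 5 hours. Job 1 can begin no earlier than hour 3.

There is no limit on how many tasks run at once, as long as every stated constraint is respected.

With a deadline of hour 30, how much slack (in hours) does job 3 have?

Job 2 waits on its own release at hour 2, so it starts at hour 2 and finishes at 2 + 7 = hour 9.
Job 1 waits on its own release at hour 3, so it starts at hour 3 and finishes at 3 + 5 = hour 8.
For job 3: job 1 (finishes hour 8); job 2 (finishes hour 9, plus 1-hour gap → hour 10). Taking the maximum gives a start of hour 10, and it finishes at 10 + 7 = hour 17.

Working backward from the deadline:
To finish by hour 30, job 4 (duration 6) must start no later than hour 24.
Job 3 must finish before job 4 (must start by hour 24). With a 7-hour duration, job 3 must start by 24 − 7 = hour 17.
So job 3 can start as early as hour 10 and as late as hour 17, giving 17 − 10 = 7 hours of slack.

7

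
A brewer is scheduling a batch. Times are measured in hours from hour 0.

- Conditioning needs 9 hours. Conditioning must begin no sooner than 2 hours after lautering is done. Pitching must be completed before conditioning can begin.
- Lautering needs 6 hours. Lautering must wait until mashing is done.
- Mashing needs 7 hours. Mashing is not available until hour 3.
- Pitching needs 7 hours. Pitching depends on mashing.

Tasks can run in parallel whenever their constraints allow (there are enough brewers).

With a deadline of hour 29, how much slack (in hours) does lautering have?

2

Mashing cannot begin until its own release at hour 3. It runs from hour 3 to 3 + 7 = hour 10.
Lautering cannot begin until mashing (finishes hour 10). It runs from hour 10 to 10 + 6 = hour 16.

Working backward from the deadline:
Conditioning has no dependents, so it just needs to finish by hour 29. Starting by 29 − 9 = hour 20 achieves that.
Since conditioning (must start by hour 20, minus 2-hour gap → hour 18) depends on it, lautering must finish by hour 18. Backing off its 6-hour duration gives a latest start of hour 12.
So lautering can start as early as hour 10 and as late as hour 12, giving 12 − 10 = 2 hours of slack.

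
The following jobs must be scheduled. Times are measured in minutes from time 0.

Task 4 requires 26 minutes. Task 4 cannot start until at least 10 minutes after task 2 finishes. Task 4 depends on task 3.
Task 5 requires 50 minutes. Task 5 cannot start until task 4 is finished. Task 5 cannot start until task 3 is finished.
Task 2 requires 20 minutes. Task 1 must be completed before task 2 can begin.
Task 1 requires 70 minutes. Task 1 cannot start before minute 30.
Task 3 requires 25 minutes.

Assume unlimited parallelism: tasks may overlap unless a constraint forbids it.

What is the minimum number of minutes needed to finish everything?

206

Nothing blocks task 3, so it runs from minute 0 to minute 25.
Task 1 cannot begin until its own release at minute 30. It runs from minute 30 to 30 + 70 = minute 100.
Task 2 cannot begin until task 1 (finishes minute 100). It runs from minute 100 to 100 + 20 = minute 120.
Task 4 cannot start until task 2 (finishes minute 120, plus 10-minute gap → minute 130); task 3 (finishes minute 25). The controlling bound is minute 130, so task 4 finishes at 130 + 26 = minute 156.
Task 5 needs all of task 4 (finishes minute 156); task 3 (finishes minute 25). That puts its earliest start at minute 156; it finishes at 156 + 50 = minute 206.
All tasks are finished once the last one completes. Finish times: Task 1 at 100, Task 2 at 120, Task 3 at 25, Task 4 at 156, Task 5 at 206. The latest is minute 206.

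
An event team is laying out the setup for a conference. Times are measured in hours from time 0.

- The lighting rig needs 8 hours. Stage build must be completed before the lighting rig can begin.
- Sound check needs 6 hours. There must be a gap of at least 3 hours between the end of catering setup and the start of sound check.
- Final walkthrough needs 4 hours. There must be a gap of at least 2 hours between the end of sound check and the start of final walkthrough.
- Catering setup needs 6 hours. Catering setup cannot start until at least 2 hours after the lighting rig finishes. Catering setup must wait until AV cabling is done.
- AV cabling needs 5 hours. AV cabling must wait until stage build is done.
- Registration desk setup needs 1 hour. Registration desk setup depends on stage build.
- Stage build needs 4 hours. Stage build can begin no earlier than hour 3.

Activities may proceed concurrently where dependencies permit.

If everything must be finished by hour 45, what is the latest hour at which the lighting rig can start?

14

Final walkthrough must finish by hour 45; it takes 4 hours, so it must start by 45 − 4 = hour 41.
Sound check has to be done before final walkthrough (must start by hour 41, minus 2-hour gap → hour 39). That means finishing by hour 39, i.e. starting by 39 − 6 = hour 33.
Since sound check (must start by hour 33, minus 3-hour gap → hour 30) depends on it, catering setup must finish by hour 30. Backing off its 6-hour duration gives a latest start of hour 24.
The lighting rig must finish before catering setup (must start by hour 24, minus 2-hour gap → hour 22). With an 8-hour duration, the lighting rig must start by 22 − 8 = hour 14.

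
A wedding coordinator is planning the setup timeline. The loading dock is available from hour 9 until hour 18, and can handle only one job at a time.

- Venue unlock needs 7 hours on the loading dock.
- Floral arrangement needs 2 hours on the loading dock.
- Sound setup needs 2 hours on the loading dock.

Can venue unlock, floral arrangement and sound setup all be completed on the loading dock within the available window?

The loading dock window is 18 − 9 = 9 hours.
Running back to back, the jobs need 7 + 2 + 2 = 11 hours on the loading dock.
Since 11 > 9, they cannot all fit.

No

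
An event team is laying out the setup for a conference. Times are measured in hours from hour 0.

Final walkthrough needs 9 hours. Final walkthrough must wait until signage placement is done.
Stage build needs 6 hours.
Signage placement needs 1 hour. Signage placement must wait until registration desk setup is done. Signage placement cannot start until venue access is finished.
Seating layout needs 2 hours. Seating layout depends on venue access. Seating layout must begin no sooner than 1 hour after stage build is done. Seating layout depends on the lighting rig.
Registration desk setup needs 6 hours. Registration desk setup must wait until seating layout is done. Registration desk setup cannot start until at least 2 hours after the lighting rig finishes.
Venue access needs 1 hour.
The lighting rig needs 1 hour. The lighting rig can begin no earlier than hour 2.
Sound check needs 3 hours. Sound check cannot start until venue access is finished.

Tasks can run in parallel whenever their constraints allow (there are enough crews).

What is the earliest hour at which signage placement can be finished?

16

The lighting rig cannot begin until its own release at hour 2. It runs from hour 2 to 2 + 1 = hour 3.
Nothing blocks stage build, so it runs from hour 0 to hour 6.
Venue access can start immediately at hour 0; it finishes at hour 1.
Seating layout has to wait for venue access (finishes hour 1); stage build (finishes hour 6, plus 1-hour gap → hour 7); the lighting rig (finishes hour 3). The latest of these is hour 7, so seating layout runs hour 7 to 7 + 2 = hour 9.
For registration desk setup: seating layout (finishes hour 9); the lighting rig (finishes hour 3, plus 2-hour gap → hour 5). Taking the maximum gives a start of hour 9, and it finishes at 9 + 6 = hour 15.
Signage placement needs all of registration desk setup (finishes hour 15); venue access (finishes hour 1). That puts its earliest start at hour 15; it finishes at 15 + 1 = hour 16.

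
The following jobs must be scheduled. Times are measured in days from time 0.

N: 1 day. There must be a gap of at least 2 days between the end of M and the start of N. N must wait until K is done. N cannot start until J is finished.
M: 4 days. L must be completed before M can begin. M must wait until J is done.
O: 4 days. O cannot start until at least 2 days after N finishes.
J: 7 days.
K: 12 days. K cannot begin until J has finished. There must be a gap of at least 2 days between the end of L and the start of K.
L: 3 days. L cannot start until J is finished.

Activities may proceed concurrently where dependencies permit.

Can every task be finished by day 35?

Yes

J has no prerequisites, so it starts at day 0 and finishes at day 7.
L waits on J (finishes day 7), so it starts at day 7 and finishes at 7 + 3 = day 10.
M cannot start until L (finishes day 10); J (finishes day 7). The controlling bound is day 10, so M finishes at 10 + 4 = day 14.
K needs all of J (finishes day 7); L (finishes day 10, plus 2-day gap → day 12). That puts its earliest start at day 12; it finishes at 12 + 12 = day 24.
N needs all of M (finishes day 14, plus 2-day gap → day 16); K (finishes day 24); J (finishes day 7). That puts its earliest start at day 24; it finishes at 24 + 1 = day 25.
After N (finishes day 25, plus 2-day gap → day 27), O can start at day 27 and finishes at day 31.
Every task is finished by day 31, which is no later than the deadline of 35, so the schedule is feasible.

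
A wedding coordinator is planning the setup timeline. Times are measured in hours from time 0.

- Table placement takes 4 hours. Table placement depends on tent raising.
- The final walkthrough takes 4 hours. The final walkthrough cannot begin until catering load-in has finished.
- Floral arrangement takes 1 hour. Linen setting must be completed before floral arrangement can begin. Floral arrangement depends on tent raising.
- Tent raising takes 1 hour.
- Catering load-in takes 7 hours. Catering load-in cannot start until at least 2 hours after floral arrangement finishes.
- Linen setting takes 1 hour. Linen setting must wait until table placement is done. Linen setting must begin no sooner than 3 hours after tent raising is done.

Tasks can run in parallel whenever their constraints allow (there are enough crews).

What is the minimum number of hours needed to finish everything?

20

Tent raising has no prerequisites, so it starts at hour 0 and finishes at hour 1.
Table placement cannot begin until tent raising (finishes hour 1). It runs from hour 1 to 1 + 4 = hour 5.
For linen setting: table placement (finishes hour 5); tent raising (finishes hour 1, plus 3-hour gap → hour 4). Taking the maximum gives a start of hour 5, and it finishes at 5 + 1 = hour 6.
Floral arrangement needs all of linen setting (finishes hour 6); tent raising (finishes hour 1). That puts its earliest start at hour 6; it finishes at 6 + 1 = hour 7.
Catering load-in waits on floral arrangement (finishes hour 7, plus 2-hour gap → hour 9), so it starts at hour 9 and finishes at 9 + 7 = hour 16.
The final walkthrough cannot begin until catering load-in (finishes hour 16). It runs from hour 16 to 16 + 4 = hour 20.
All tasks are finished once the last one completes. Finish times: Tent raising at 1, Table placement at 5, Linen setting at 6, Floral arrangement at 7, Catering load-in at 16, The final walkthrough at 20. The latest is hour 20.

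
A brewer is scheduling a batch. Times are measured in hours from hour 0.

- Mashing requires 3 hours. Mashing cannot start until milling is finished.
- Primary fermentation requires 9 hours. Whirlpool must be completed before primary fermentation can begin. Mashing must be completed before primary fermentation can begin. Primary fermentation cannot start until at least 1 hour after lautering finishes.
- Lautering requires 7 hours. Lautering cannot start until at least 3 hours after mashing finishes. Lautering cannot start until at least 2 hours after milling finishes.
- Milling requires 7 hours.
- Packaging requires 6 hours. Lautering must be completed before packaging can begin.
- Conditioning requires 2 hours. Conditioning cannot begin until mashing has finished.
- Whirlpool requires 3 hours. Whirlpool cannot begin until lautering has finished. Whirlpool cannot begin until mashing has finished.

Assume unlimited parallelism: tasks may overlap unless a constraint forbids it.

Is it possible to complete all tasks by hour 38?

Yes

Milling can start immediately at hour 0; it finishes at hour 7.
Mashing waits on milling (finishes hour 7), so it starts at hour 7 and finishes at 7 + 3 = hour 10.
After mashing (finishes hour 10), conditioning can start at hour 10 and finishes at hour 12.
Lautering has to wait for mashing (finishes hour 10, plus 3-hour gap → hour 13); milling (finishes hour 7, plus 2-hour gap → hour 9). The latest of these is hour 13, so lautering runs hour 13 to 13 + 7 = hour 20.
After lautering (finishes hour 20), packaging can start at hour 20 and finishes at hour 26.
Whirlpool cannot start until lautering (finishes hour 20); mashing (finishes hour 10). The controlling bound is hour 20, so whirlpool finishes at 20 + 3 = hour 23.
Primary fermentation cannot start until whirlpool (finishes hour 23); mashing (finishes hour 10); lautering (finishes hour 20, plus 1-hour gap → hour 21). The controlling bound is hour 23, so primary fermentation finishes at 23 + 9 = hour 32.
Every task is finished by hour 32, which is no later than the deadline of 38, so the schedule is feasible.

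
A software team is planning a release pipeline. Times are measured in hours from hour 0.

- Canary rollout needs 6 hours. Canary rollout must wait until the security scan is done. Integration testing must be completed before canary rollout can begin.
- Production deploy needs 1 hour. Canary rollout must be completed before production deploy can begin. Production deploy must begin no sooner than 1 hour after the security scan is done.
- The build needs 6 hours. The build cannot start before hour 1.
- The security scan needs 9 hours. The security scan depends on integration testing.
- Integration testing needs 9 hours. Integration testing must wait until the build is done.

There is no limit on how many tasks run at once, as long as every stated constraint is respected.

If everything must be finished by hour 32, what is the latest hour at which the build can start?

Production deploy must finish by hour 32; it takes 1 hour, so it must start by 32 − 1 = hour 31.
Canary rollout must finish before production deploy (must start by hour 31). With a 6-hour duration, canary rollout must start by 31 − 6 = hour 25.
The security scan has several dependents: canary rollout (must start by hour 25); production deploy (must start by hour 31, minus 1-hour gap → hour 30). The earliest of those limits is hour 25, so the security scan must start by 25 − 9 = hour 16.
Integration testing feeds the security scan (must start by hour 16); canary rollout (must start by hour 25). Taking the minimum, integration testing must finish by hour 16 and start by 16 − 9 = hour 7.
The build must finish before integration testing (must start by hour 7). With a 6-hour duration, the build must start by 7 − 6 = hour 1.

1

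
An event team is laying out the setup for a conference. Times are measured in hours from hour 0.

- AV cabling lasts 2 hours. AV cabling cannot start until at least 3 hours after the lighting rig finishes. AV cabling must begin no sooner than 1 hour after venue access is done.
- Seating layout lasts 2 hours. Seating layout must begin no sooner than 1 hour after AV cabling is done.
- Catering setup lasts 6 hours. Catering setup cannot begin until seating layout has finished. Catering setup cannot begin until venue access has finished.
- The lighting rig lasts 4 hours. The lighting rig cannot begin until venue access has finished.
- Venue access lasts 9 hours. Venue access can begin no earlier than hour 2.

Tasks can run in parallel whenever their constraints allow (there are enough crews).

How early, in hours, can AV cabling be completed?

20

Venue access cannot begin until its own release at hour 2. It runs from hour 2 to 2 + 9 = hour 11.
After venue access (finishes hour 11), the lighting rig can start at hour 11 and finishes at hour 15.
AV cabling has to wait for the lighting rig (finishes hour 15, plus 3-hour gap → hour 18); venue access (finishes hour 11, plus 1-hour gap → hour 12). The latest of these is hour 18, so AV cabling runs hour 18 to 18 + 2 = hour 20.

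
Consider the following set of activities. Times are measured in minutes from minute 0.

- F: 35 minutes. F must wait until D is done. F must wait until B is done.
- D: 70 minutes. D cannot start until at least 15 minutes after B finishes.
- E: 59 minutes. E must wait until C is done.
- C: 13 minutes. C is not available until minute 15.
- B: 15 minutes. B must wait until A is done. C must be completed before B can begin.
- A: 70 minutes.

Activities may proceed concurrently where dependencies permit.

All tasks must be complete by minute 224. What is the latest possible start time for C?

76

F has no dependents, so it just needs to finish by minute 224. Starting by 224 − 35 = minute 189 achieves that.
Since F (must start by minute 189) depends on it, D must finish by minute 189. Backing off its 70-minute duration gives a latest start of minute 119.
For B: D (must start by minute 119, minus 15-minute gap → minute 104); F (must start by minute 189). The most restrictive is minute 104; with a 15-minute duration, B must start by minute 89.
E must finish by minute 224; it takes 59 minutes, so it must start by 224 − 59 = minute 165.
For C: B (must start by minute 89); E (must start by minute 165). The most restrictive is minute 89; with a 13-minute duration, C must start by minute 76.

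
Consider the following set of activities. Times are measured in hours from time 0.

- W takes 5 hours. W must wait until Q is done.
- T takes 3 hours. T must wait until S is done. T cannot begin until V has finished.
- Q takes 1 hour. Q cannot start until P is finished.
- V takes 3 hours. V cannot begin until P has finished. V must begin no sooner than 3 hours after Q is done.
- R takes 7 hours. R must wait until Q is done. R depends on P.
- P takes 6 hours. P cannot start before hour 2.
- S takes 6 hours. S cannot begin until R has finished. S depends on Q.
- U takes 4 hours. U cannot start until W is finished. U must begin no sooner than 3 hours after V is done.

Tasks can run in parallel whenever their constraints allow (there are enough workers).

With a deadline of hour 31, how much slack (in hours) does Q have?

6

P cannot begin until its own release at hour 2. It runs from hour 2 to 2 + 6 = hour 8.
After P (finishes hour 8), Q can start at hour 8 and finishes at hour 9.

Working backward from the deadline:
T has no dependents, so it just needs to finish by hour 31. Starting by 31 − 3 = hour 28 achieves that.
S has to be done before T (must start by hour 28). That means finishing by hour 28, i.e. starting by 28 − 6 = hour 22.
R feeds into S (must start by hour 22); so R must finish by hour 22 and therefore start by hour 15.
To finish by hour 31, U (duration 4) must start no later than hour 27.
V must finish in time for T (must start by hour 28); U (must start by hour 27, minus 3-hour gap → hour 24). The tightest is hour 24, so V must start by 24 − 3 = hour 21.
W must finish before U (must start by hour 27). With a 5-hour duration, W must start by 27 − 5 = hour 22.
Q has several dependents: R (must start by hour 15); S (must start by hour 22); V (must start by hour 21, minus 3-hour gap → hour 18); W (must start by hour 22). The earliest of those limits is hour 15, so Q must start by 15 − 1 = hour 14.
So Q can start as early as hour 8 and as late as hour 14, giving 14 − 8 = 6 hours of slack.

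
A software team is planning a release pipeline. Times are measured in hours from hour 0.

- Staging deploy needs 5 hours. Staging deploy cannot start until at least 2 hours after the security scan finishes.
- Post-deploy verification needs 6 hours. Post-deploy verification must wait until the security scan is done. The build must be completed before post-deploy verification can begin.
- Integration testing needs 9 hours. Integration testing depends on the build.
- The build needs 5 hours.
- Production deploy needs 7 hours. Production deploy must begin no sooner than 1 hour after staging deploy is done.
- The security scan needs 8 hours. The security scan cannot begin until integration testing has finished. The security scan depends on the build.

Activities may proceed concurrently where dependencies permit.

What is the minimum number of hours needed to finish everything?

The build has no prerequisites, so it starts at hour 0 and finishes at hour 5.
Integration testing cannot begin until the build (finishes hour 5). It runs from hour 5 to 5 + 9 = hour 14.
The security scan cannot start until integration testing (finishes hour 14); the build (finishes hour 5). The controlling bound is hour 14, so the security scan finishes at 14 + 8 = hour 22.
Post-deploy verification needs all of the security scan (finishes hour 22); the build (finishes hour 5). That puts its earliest start at hour 22; it finishes at 22 + 6 = hour 28.
Staging deploy waits on the security scan (finishes hour 22, plus 2-hour gap → hour 24), so it starts at hour 24 and finishes at 24 + 5 = hour 29.
Production deploy waits on staging deploy (finishes hour 29, plus 1-hour gap → hour 30), so it starts at hour 30 and finishes at 30 + 7 = hour 37.
All tasks are finished once the last one completes. Finish times: The build at 5, Integration testing at 14, The security scan at 22, Staging deploy at 29, Production deploy at 37, Post-deploy verification at 28. The latest is hour 37.

37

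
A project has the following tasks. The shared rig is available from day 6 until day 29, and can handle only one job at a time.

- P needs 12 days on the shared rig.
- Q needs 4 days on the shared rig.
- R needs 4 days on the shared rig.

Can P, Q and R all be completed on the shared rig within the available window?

The shared rig window is 29 − 6 = 23 days.
Running back to back, the jobs need 12 + 4 + 4 = 20 days on the shared rig.
Since 20 ≤ 23, they fit within the window.

Yes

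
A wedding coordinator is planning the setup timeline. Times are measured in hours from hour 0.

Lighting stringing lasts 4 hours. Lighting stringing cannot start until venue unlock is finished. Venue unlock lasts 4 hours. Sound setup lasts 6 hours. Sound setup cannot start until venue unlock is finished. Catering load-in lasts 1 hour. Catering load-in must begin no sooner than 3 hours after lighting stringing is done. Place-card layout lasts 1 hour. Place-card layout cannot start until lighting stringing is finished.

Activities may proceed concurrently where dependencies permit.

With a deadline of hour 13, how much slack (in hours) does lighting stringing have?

1

Venue unlock has no prerequisites, so it starts at hour 0 and finishes at hour 4.
After venue unlock (finishes hour 4), lighting stringing can start at hour 4 and finishes at hour 8.

Working backward from the deadline:
Catering load-in has no dependents, so it just needs to finish by hour 13. Starting by 13 − 1 = hour 12 achieves that.
Place-card layout must finish by hour 13; it takes 1 hour, so it must start by 13 − 1 = hour 12.
For lighting stringing: catering load-in (must start by hour 12, minus 3-hour gap → hour 9); place-card layout (must start by hour 12). The most restrictive is hour 9; with a 4-hour duration, lighting stringing must start by hour 5.
So lighting stringing can start as early as hour 4 and as late as hour 5, giving 5 − 4 = 1 hour of slack.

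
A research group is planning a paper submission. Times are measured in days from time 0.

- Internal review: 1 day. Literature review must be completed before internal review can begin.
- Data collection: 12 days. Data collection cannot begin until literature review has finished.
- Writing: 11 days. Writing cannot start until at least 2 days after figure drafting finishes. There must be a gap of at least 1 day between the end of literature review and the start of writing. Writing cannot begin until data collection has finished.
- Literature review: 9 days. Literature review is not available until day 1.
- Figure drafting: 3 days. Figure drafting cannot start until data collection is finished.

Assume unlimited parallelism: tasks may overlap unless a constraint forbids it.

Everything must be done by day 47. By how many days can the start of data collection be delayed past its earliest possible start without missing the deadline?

9

Literature review cannot begin until its own release at day 1. It runs from day 1 to 1 + 9 = day 10.
Data collection cannot begin until literature review (finishes day 10). It runs from day 10 to 10 + 12 = day 22.

Working backward from the deadline:
To finish by day 47, writing (duration 11) must start no later than day 36.
Figure drafting has to be done before writing (must start by day 36, minus 2-day gap → day 34). That means finishing by day 34, i.e. starting by 34 − 3 = day 31.
Data collection feeds figure drafting (must start by day 31); writing (must start by day 36). Taking the minimum, data collection must finish by day 31 and start by 31 − 12 = day 19.
So data collection can start as early as day 10 and as late as day 19, giving 19 − 10 = 9 days of slack.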